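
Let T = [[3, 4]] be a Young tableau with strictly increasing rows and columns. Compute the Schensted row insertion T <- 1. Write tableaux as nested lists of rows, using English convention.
In row 1, 1 replaces 3 (the leftmost entry greater than 1); 3 is bumped to row 2. 3 starts a new row 2. The new tableau is [[1, 4], [3]].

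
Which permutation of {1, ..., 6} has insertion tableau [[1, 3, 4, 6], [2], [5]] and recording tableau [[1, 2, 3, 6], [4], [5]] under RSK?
2 3 5 4 1 6

Reverse the RSK construction: for i from n down to 1, find the cell of Q containing i, remove the entry at that cell from P, and reverse-bump it up through P; the value ejected from row 1 is w(i).

Step i=6: Q has 6 at row 1, column 4; remove that cell from P, ejecting 6. So w(6) = 6. P is now [[1, 3, 4], [2], [5]].
Step i=5: Q has 5 at row 3, column 1; remove 5 from row 3 of P and reverse-bump: 5 enters row 2 and ejects 2; 2 enters row 1 and ejects 1. So w(5) = 1. P is now [[2, 3, 4], [5]].
Step i=4: Q has 4 at row 2, column 1; remove 5 from row 2 of P and reverse-bump: 5 enters row 1 and ejects 4. So w(4) = 4. P is now [[2, 3, 5]].
Step i=3: Q has 3 at row 1, column 3; remove that cell from P, ejecting 5. So w(3) = 5. P is now [[2, 3]].
Step i=2: Q has 2 at row 1, column 2; remove that cell from P, ejecting 3. So w(2) = 3. P is now [[2]].
Step i=1: Q has 1 at row 1, column 1; remove that cell from P, ejecting 2. So w(1) = 2. P is now [].

So w = 2 3 5 4 1 6.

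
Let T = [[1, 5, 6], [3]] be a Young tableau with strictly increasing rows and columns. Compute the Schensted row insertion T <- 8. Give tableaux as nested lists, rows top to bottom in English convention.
[[1, 5, 6, 8], [3]]

8 is larger than every entry of row 1, so it is appended to row 1. The new tableau is [[1, 5, 6, 8], [3]].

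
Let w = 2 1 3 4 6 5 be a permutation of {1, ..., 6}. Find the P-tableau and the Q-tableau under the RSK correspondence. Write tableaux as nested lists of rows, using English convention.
P = [[1, 3, 4, 5], [2, 6]], Q = [[1, 3, 4, 5], [2, 6]]

Insert each entry of the permutation into P by Schensted row insertion, recording in Q the position of each new cell.

Insert 2: appended to row 1. P = [[2]].
Insert 1: 1 bumps 2 from row 1; 2 starts row 2. P = [[1], [2]].
Insert 3: appended to row 1. P = [[1, 3], [2]].
Insert 4: appended to row 1. P = [[1, 3, 4], [2]].
Insert 6: appended to row 1. P = [[1, 3, 4, 6], [2]].
Insert 5: 5 bumps 6 from row 1; 6 appends to row 2. P = [[1, 3, 4, 5], [2, 6]].

So P = [[1, 3, 4, 5], [2, 6]], Q = [[1, 3, 4, 5], [2, 6]].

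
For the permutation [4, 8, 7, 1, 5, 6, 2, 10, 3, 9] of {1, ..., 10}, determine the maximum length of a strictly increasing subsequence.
4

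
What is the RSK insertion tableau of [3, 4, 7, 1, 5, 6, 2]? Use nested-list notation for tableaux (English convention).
Insert 3: appended to row 1. P = [[3]].
Insert 4: appended to row 1. P = [[3, 4]].
Insert 7: appended to row 1. P = [[3, 4, 7]].
Insert 1: 1 bumps 3 from row 1; 3 starts row 2. P = [[1, 4, 7], [3]].
Insert 5: 5 bumps 7 from row 1; 7 appends to row 2. P = [[1, 4, 5], [3, 7]].
Insert 6: appended to row 1. P = [[1, 4, 5, 6], [3, 7]].
Insert 2: 2 bumps 4 from row 1; 4 bumps 7 from row 2; 7 starts row 3. P = [[1, 2, 5, 6], [3, 4], [7]].

So P = [[1, 2, 5, 6], [3, 4], [7]].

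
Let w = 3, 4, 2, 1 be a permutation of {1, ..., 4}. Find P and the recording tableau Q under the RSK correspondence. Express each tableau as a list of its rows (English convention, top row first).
Insert each entry of the permutation into P by Schensted row insertion, recording in Q the position of each new cell.

Insert 3: appended to row 1. P = [[3]], Q = [[1]].
Insert 4: appended to row 1. P = [[3, 4]], Q = [[1, 2]].
Insert 2: 2 bumps 3 from row 1; 3 starts row 2. P = [[2, 4], [3]], Q = [[1, 2], [3]].
Insert 1: 1 bumps 2 from row 1; 2 bumps 3 from row 2; 3 starts row 3. P = [[1, 4], [2], [3]], Q = [[1, 2], [3], [4]].

So P = [[1, 4], [2], [3]], Q = [[1, 2], [3], [4]].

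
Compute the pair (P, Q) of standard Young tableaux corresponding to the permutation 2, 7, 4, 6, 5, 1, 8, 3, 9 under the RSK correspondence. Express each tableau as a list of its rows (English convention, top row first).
P = [[1, 3, 5, 8, 9], [2, 4], [6], [7]], Q = [[1, 2, 4, 7, 9], [3, 8], [5], [6]]

Insert each entry of the permutation into P by Schensted row insertion, recording in Q the position of each new cell.

Insert 2: appended to row 1. P = [[2]].
Insert 7: appended to row 1. P = [[2, 7]].
Insert 4: 4 bumps 7 from row 1; 7 starts row 2. P = [[2, 4], [7]].
Insert 6: appended to row 1. P = [[2, 4, 6], [7]].
Insert 5: 5 bumps 6 from row 1; 6 bumps 7 from row 2; 7 starts row 3. P = [[2, 4, 5], [6], [7]].
Insert 1: 1 bumps 2 from row 1; 2 bumps 6 from row 2; 6 bumps 7 from row 3; 7 starts row 4. P = [[1, 4, 5], [2], [6], [7]].
Insert 8: appended to row 1. P = [[1, 4, 5, 8], [2], [6], [7]].
Insert 3: 3 bumps 4 from row 1; 4 appends to row 2. P = [[1, 3, 5, 8], [2, 4], [6], [7]].
Insert 9: appended to row 1. P = [[1, 3, 5, 8, 9], [2, 4], [6], [7]].

So P = [[1, 3, 5, 8, 9], [2, 4], [6], [7]], Q = [[1, 2, 4, 7, 9], [3, 8], [5], [6]].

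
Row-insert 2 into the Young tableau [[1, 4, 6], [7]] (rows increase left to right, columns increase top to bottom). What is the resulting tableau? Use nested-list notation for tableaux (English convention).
In row 1, 2 replaces 4 (the leftmost entry greater than 2); 4 is bumped to row 2. In row 2, 4 replaces 7 (the leftmost entry greater than 4); 7 is bumped to row 3. 7 starts a new row 3. The new tableau is [[1, 2, 6], [4], [7]].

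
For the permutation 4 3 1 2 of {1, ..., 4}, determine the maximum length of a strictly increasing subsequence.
2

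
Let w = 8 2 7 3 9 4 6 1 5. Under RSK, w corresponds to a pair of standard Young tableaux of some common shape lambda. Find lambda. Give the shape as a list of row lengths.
[4, 2, 2, 1]

Row-insert each entry into an empty tableau.

After inserting 8: P = [[8]].
After inserting 2: P = [[2], [8]].
After inserting 7: P = [[2, 7], [8]].
After inserting 3: P = [[2, 3], [7], [8]].
After inserting 9: P = [[2, 3, 9], [7], [8]].
After inserting 4: P = [[2, 3, 4], [7, 9], [8]].
After inserting 6: P = [[2, 3, 4, 6], [7, 9], [8]].
After inserting 1: P = [[1, 3, 4, 6], [2, 9], [7], [8]].
After inserting 5: P = [[1, 3, 4, 5], [2, 6], [7, 9], [8]].

The final insertion tableau P = [[1, 3, 4, 5], [2, 6], [7, 9], [8]] has shape [4, 2, 2, 1].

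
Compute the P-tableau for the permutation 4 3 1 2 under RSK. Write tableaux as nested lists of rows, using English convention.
P = [[1, 2], [3], [4]]

Insert 4: appended to row 1. P = [[4]].
Insert 3: 3 bumps 4 from row 1; 4 starts row 2. P = [[3], [4]].
Insert 1: 1 bumps 3 from row 1; 3 bumps 4 from row 2; 4 starts row 3. P = [[1], [3], [4]].
Insert 2: appended to row 1. P = [[1, 2], [3], [4]].

So P = [[1, 2], [3], [4]].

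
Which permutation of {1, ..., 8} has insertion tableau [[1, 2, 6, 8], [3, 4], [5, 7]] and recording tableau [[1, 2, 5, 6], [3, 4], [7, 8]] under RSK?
Reverse the RSK construction: for i from n down to 1, find the cell of Q containing i, remove the entry at that cell from P, and reverse-bump it up through P; the value ejected from row 1 is w(i).

Step i=8: Q has 8 at row 3, column 2; remove 7 from row 3 of P and reverse-bump: 7 enters row 2 and ejects 4; 4 enters row 1 and ejects 2. So w(8) = 2. P is now [[1, 4, 6, 8], [3, 7], [5]].
Step i=7: Q has 7 at row 3, column 1; remove 5 from row 3 of P and reverse-bump: 5 enters row 2 and ejects 3; 3 enters row 1 and ejects 1. So w(7) = 1. P is now [[3, 4, 6, 8], [5, 7]].
Step i=6: Q has 6 at row 1, column 4; remove that cell from P, ejecting 8. So w(6) = 8. P is now [[3, 4, 6], [5, 7]].
Step i=5: Q has 5 at row 1, column 3; remove that cell from P, ejecting 6. So w(5) = 6. P is now [[3, 4], [5, 7]].
Step i=4: Q has 4 at row 2, column 2; remove 7 from row 2 of P and reverse-bump: 7 enters row 1 and ejects 4. So w(4) = 4. P is now [[3, 7], [5]].
Step i=3: Q has 3 at row 2, column 1; remove 5 from row 2 of P and reverse-bump: 5 enters row 1 and ejects 3. So w(3) = 3. P is now [[5, 7]].
Step i=2: Q has 2 at row 1, column 2; remove that cell from P, ejecting 7. So w(2) = 7. P is now [[5]].
Step i=1: Q has 1 at row 1, column 1; remove that cell from P, ejecting 5. So w(1) = 5. P is now [].

So w = 5 7 3 4 6 8 1 2.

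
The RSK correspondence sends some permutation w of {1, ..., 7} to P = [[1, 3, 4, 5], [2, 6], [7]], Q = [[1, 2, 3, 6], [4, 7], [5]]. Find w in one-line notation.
2 3 7 4 1 6 5

Reverse the RSK construction: for i from n down to 1, find the cell of Q containing i, remove the entry at that cell from P, and reverse-bump it up through P; the value ejected from row 1 is w(i).

Step i=7: Q has 7 at row 2, column 2; remove 6 from row 2 of P and reverse-bump: 6 enters row 1 and ejects 5. So w(7) = 5. P is now [[1, 3, 4, 6], [2], [7]].
Step i=6: Q has 6 at row 1, column 4; remove that cell from P, ejecting 6. So w(6) = 6. P is now [[1, 3, 4], [2], [7]].
Step i=5: Q has 5 at row 3, column 1; remove 7 from row 3 of P and reverse-bump: 7 enters row 2 and ejects 2; 2 enters row 1 and ejects 1. So w(5) = 1. P is now [[2, 3, 4], [7]].
Step i=4: Q has 4 at row 2, column 1; remove 7 from row 2 of P and reverse-bump: 7 enters row 1 and ejects 4. So w(4) = 4. P is now [[2, 3, 7]].
Step i=3: Q has 3 at row 1, column 3; remove that cell from P, ejecting 7. So w(3) = 7. P is now [[2, 3]].
Step i=2: Q has 2 at row 1, column 2; remove that cell from P, ejecting 3. So w(2) = 3. P is now [[2]].
Step i=1: Q has 1 at row 1, column 1; remove that cell from P, ejecting 2. So w(1) = 2. P is now [].

So w = 2 3 7 4 1 6 5.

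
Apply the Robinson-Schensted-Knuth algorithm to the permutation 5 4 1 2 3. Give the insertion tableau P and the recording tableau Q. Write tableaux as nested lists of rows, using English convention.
Insert each entry of the permutation into P by Schensted row insertion, recording in Q the position of each new cell.

After inserting 5: P = [[5]].
After inserting 4: P = [[4], [5]].
After inserting 1: P = [[1], [4], [5]].
After inserting 2: P = [[1, 2], [4], [5]].
After inserting 3: P = [[1, 2, 3], [4], [5]].

So P = [[1, 2, 3], [4], [5]], Q = [[1, 4, 5], [2], [3]].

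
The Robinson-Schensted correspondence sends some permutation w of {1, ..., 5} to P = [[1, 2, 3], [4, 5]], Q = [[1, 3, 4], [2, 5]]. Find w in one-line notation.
Reverse the RSK construction: for i from n down to 1, find the cell of Q containing i, remove the entry at that cell from P, and reverse-bump it up through P; the value ejected from row 1 is w(i).

Step i=5: Q has 5 at row 2, column 2; remove 5 from row 2 of P and reverse-bump: 5 enters row 1 and ejects 3. So w(5) = 3. P is now [[1, 2, 5], [4]].
Step i=4: Q has 4 at row 1, column 3; remove that cell from P, ejecting 5. So w(4) = 5. P is now [[1, 2], [4]].
Step i=3: Q has 3 at row 1, column 2; remove that cell from P, ejecting 2. So w(3) = 2. P is now [[1], [4]].
Step i=2: Q has 2 at row 2, column 1; remove 4 from row 2 of P and reverse-bump: 4 enters row 1 and ejects 1. So w(2) = 1. P is now [[4]].
Step i=1: Q has 1 at row 1, column 1; remove that cell from P, ejecting 4. So w(1) = 4. P is now [].

So w = 4 1 2 5 3.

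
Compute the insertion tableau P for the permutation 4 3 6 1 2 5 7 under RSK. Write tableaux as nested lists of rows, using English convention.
Insert 4: appended to row 1. P = [[4]].
Insert 3: 3 bumps 4 from row 1; 4 starts row 2. P = [[3], [4]].
Insert 6: appended to row 1. P = [[3, 6], [4]].
Insert 1: 1 bumps 3 from row 1; 3 bumps 4 from row 2; 4 starts row 3. P = [[1, 6], [3], [4]].
Insert 2: 2 bumps 6 from row 1; 6 appends to row 2. P = [[1, 2], [3, 6], [4]].
Insert 5: appended to row 1. P = [[1, 2, 5], [3, 6], [4]].
Insert 7: appended to row 1. P = [[1, 2, 5, 7], [3, 6], [4]].

So P = [[1, 2, 5, 7], [3, 6], [4]].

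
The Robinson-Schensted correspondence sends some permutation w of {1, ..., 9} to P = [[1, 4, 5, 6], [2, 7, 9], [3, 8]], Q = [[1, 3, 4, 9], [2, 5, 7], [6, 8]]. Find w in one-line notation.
3 2 8 9 4 1 7 5 6

Reverse the RSK construction: for i from n down to 1, find the cell of Q containing i, remove the entry at that cell from P, and reverse-bump it up through P; the value ejected from row 1 is w(i).

Step i=9: Q has 9 at row 1, column 4; remove that cell from P, ejecting 6. So w(9) = 6. P is now [[1, 4, 5], [2, 7, 9], [3, 8]].
Step i=8: Q has 8 at row 3, column 2; remove 8 from row 3 of P and reverse-bump: 8 enters row 2 and ejects 7; 7 enters row 1 and ejects 5. So w(8) = 5. P is now [[1, 4, 7], [2, 8, 9], [3]].
Step i=7: Q has 7 at row 2, column 3; remove 9 from row 2 of P and reverse-bump: 9 enters row 1 and ejects 7. So w(7) = 7. P is now [[1, 4, 9], [2, 8], [3]].
Step i=6: Q has 6 at row 3, column 1; remove 3 from row 3 of P and reverse-bump: 3 enters row 2 and ejects 2; 2 enters row 1 and ejects 1. So w(6) = 1. P is now [[2, 4, 9], [3, 8]].
Step i=5: Q has 5 at row 2, column 2; remove 8 from row 2 of P and reverse-bump: 8 enters row 1 and ejects 4. So w(5) = 4. P is now [[2, 8, 9], [3]].
Step i=4: Q has 4 at row 1, column 3; remove that cell from P, ejecting 9. So w(4) = 9. P is now [[2, 8], [3]].
Step i=3: Q has 3 at row 1, column 2; remove that cell from P, ejecting 8. So w(3) = 8. P is now [[2], [3]].
Step i=2: Q has 2 at row 2, column 1; remove 3 from row 2 of P and reverse-bump: 3 enters row 1 and ejects 2. So w(2) = 2. P is now [[3]].
Step i=1: Q has 1 at row 1, column 1; remove that cell from P, ejecting 3. So w(1) = 3. P is now [].

So w = 3 2 8 9 4 1 7 5 6.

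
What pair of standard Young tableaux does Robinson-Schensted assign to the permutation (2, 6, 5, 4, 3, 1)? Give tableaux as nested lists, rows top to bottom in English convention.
P = [[1, 3], [2], [4], [5], [6]], Q = [[1, 2], [3], [4], [5], [6]]

Insert each entry of the permutation into P by Schensted row insertion, recording in Q the position of each new cell.

Insert 2: appended to row 1. P = [[2]], Q = [[1]].
Insert 6: appended to row 1. P = [[2, 6]], Q = [[1, 2]].
Insert 5: 5 bumps 6 from row 1; 6 starts row 2. P = [[2, 5], [6]], Q = [[1, 2], [3]].
Insert 4: 4 bumps 5 from row 1; 5 bumps 6 from row 2; 6 starts row 3. P = [[2, 4], [5], [6]], Q = [[1, 2], [3], [4]].
Insert 3: 3 bumps 4 from row 1; 4 bumps 5 from row 2; 5 bumps 6 from row 3; 6 starts row 4. P = [[2, 3], [4], [5], [6]], Q = [[1, 2], [3], [4], [5]].
Insert 1: 1 bumps 2 from row 1; 2 bumps 4 from row 2; 4 bumps 5 from row 3; 5 bumps 6 from row 4; 6 starts row 5. P = [[1, 3], [2], [4], [5], [6]], Q = [[1, 2], [3], [4], [5], [6]].

So P = [[1, 3], [2], [4], [5], [6]], Q = [[1, 2], [3], [4], [5], [6]].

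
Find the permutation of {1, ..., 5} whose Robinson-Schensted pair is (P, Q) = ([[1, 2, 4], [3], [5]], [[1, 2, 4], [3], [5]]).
Reverse the RSK construction: for i from n down to 1, find the cell of Q containing i, remove the entry at that cell from P, and reverse-bump it up through P; the value ejected from row 1 is w(i).

Step i=5: Q has 5 at row 3, column 1; remove 5 from row 3 of P and reverse-bump: 5 enters row 2 and ejects 3; 3 enters row 1 and ejects 2. So w(5) = 2. P is now [[1, 3, 4], [5]].
Step i=4: Q has 4 at row 1, column 3; remove that cell from P, ejecting 4. So w(4) = 4. P is now [[1, 3], [5]].
Step i=3: Q has 3 at row 2, column 1; remove 5 from row 2 of P and reverse-bump: 5 enters row 1 and ejects 3. So w(3) = 3. P is now [[1, 5]].
Step i=2: Q has 2 at row 1, column 2; remove that cell from P, ejecting 5. So w(2) = 5. P is now [[1]].
Step i=1: Q has 1 at row 1, column 1; remove that cell from P, ejecting 1. So w(1) = 1. P is now [].

So w = 1 5 3 4 2.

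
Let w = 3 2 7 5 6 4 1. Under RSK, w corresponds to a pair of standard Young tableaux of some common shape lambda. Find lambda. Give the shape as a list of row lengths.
[3, 2, 1, 1]

Row-insert each entry into an empty tableau.

After inserting 3: P = [[3]].
After inserting 2: P = [[2], [3]].
After inserting 7: P = [[2, 7], [3]].
After inserting 5: P = [[2, 5], [3, 7]].
After inserting 6: P = [[2, 5, 6], [3, 7]].
After inserting 4: P = [[2, 4, 6], [3, 5], [7]].
After inserting 1: P = [[1, 4, 6], [2, 5], [3], [7]].

The final insertion tableau P = [[1, 4, 6], [2, 5], [3], [7]] has shape [3, 2, 1, 1].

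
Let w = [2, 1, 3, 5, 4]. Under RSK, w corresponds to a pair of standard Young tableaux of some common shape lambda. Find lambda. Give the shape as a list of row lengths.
Row-insert each entry into an empty tableau.

After inserting 2: P = [[2]].
After inserting 1: P = [[1], [2]].
After inserting 3: P = [[1, 3], [2]].
After inserting 5: P = [[1, 3, 5], [2]].
After inserting 4: P = [[1, 3, 4], [2, 5]].

The final insertion tableau P = [[1, 3, 4], [2, 5]] has shape [3, 2].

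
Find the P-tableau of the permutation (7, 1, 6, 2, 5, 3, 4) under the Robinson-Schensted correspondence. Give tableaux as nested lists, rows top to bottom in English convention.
P = [[1, 2, 3, 4], [5], [6], [7]]

After inserting 7: P = [[7]].
After inserting 1: P = [[1], [7]].
After inserting 6: P = [[1, 6], [7]].
After inserting 2: P = [[1, 2], [6], [7]].
After inserting 5: P = [[1, 2, 5], [6], [7]].
After inserting 3: P = [[1, 2, 3], [5], [6], [7]].
After inserting 4: P = [[1, 2, 3, 4], [5], [6], [7]].

So P = [[1, 2, 3, 4], [5], [6], [7]].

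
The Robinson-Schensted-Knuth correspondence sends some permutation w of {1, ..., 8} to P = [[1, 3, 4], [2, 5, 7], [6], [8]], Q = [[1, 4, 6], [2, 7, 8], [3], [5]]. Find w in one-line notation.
Reverse the RSK construction: for i from n down to 1, find the cell of Q containing i, remove the entry at that cell from P, and reverse-bump it up through P; the value ejected from row 1 is w(i).

Step i=8: Q has 8 at row 2, column 3; remove 7 from row 2 of P and reverse-bump: 7 enters row 1 and ejects 4. So w(8) = 4. P is now [[1, 3, 7], [2, 5], [6], [8]].
Step i=7: Q has 7 at row 2, column 2; remove 5 from row 2 of P and reverse-bump: 5 enters row 1 and ejects 3. So w(7) = 3. P is now [[1, 5, 7], [2], [6], [8]].
Step i=6: Q has 6 at row 1, column 3; remove that cell from P, ejecting 7. So w(6) = 7. P is now [[1, 5], [2], [6], [8]].
Step i=5: Q has 5 at row 4, column 1; remove 8 from row 4 of P and reverse-bump: 8 enters row 3 and ejects 6; 6 enters row 2 and ejects 2; 2 enters row 1 and ejects 1. So w(5) = 1. P is now [[2, 5], [6], [8]].
Step i=4: Q has 4 at row 1, column 2; remove that cell from P, ejecting 5. So w(4) = 5. P is now [[2], [6], [8]].
Step i=3: Q has 3 at row 3, column 1; remove 8 from row 3 of P and reverse-bump: 8 enters row 2 and ejects 6; 6 enters row 1 and ejects 2. So w(3) = 2. P is now [[6], [8]].
Step i=2: Q has 2 at row 2, column 1; remove 8 from row 2 of P and reverse-bump: 8 enters row 1 and ejects 6. So w(2) = 6. P is now [[8]].
Step i=1: Q has 1 at row 1, column 1; remove that cell from P, ejecting 8. So w(1) = 8. P is now [].

So w = 8 6 2 5 1 7 3 4.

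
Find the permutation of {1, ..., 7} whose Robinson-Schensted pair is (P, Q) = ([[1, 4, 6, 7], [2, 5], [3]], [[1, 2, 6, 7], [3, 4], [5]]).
3 5 2 4 1 6 7

Reverse the RSK construction: for i from n down to 1, find the cell of Q containing i, remove the entry at that cell from P, and reverse-bump it up through P; the value ejected from row 1 is w(i).

Step i=7: Q has 7 at row 1, column 4; remove that cell from P, ejecting 7. So w(7) = 7. P is now [[1, 4, 6], [2, 5], [3]].
Step i=6: Q has 6 at row 1, column 3; remove that cell from P, ejecting 6. So w(6) = 6. P is now [[1, 4], [2, 5], [3]].
Step i=5: Q has 5 at row 3, column 1; remove 3 from row 3 of P and reverse-bump: 3 enters row 2 and ejects 2; 2 enters row 1 and ejects 1. So w(5) = 1. P is now [[2, 4], [3, 5]].
Step i=4: Q has 4 at row 2, column 2; remove 5 from row 2 of P and reverse-bump: 5 enters row 1 and ejects 4. So w(4) = 4. P is now [[2, 5], [3]].
Step i=3: Q has 3 at row 2, column 1; remove 3 from row 2 of P and reverse-bump: 3 enters row 1 and ejects 2. So w(3) = 2. P is now [[3, 5]].
Step i=2: Q has 2 at row 1, column 2; remove that cell from P, ejecting 5. So w(2) = 5. P is now [[3]].
Step i=1: Q has 1 at row 1, column 1; remove that cell from P, ejecting 3. So w(1) = 3. P is now [].

So w = 3 5 2 4 1 6 7.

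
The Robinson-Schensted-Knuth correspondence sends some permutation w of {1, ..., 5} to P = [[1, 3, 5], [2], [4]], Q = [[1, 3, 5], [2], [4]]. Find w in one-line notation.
Reverse the RSK construction: for i from n down to 1, find the cell of Q containing i, remove the entry at that cell from P, and reverse-bump it up through P; the value ejected from row 1 is w(i).

Step i=5: Q has 5 at row 1, column 3; remove that cell from P, ejecting 5. So w(5) = 5. P is now [[1, 3], [2], [4]].
Step i=4: Q has 4 at row 3, column 1; remove 4 from row 3 of P and reverse-bump: 4 enters row 2 and ejects 2; 2 enters row 1 and ejects 1. So w(4) = 1. P is now [[2, 3], [4]].
Step i=3: Q has 3 at row 1, column 2; remove that cell from P, ejecting 3. So w(3) = 3. P is now [[2], [4]].
Step i=2: Q has 2 at row 2, column 1; remove 4 from row 2 of P and reverse-bump: 4 enters row 1 and ejects 2. So w(2) = 2. P is now [[4]].
Step i=1: Q has 1 at row 1, column 1; remove that cell from P, ejecting 4. So w(1) = 4. P is now [].

So w = 4 2 3 1 5.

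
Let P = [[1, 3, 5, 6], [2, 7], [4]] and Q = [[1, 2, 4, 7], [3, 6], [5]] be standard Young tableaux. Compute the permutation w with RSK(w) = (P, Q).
Reverse RSK: for i = n, n-1, ..., 1, locate i in Q, remove the corresponding corner cell from P, and reverse-bump its entry up through P; the value ejected from row 1 is w(i).

So w = 2 4 3 7 1 5 6.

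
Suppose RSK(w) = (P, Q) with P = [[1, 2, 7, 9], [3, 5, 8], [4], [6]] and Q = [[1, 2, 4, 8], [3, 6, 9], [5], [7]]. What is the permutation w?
Reverse RSK: for i = n, n-1, ..., 1, locate i in Q, remove the corresponding corner cell from P, and reverse-bump its entry up through P; the value ejected from row 1 is w(i).

So w = 4 6 5 8 1 3 2 9 7.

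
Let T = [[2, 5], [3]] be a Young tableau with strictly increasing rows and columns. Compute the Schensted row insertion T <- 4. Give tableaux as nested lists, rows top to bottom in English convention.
In row 1, 4 replaces 5 (the leftmost entry greater than 4); 5 is bumped to row 2. 5 is appended to row 2. The new tableau is [[2, 4], [3, 5]].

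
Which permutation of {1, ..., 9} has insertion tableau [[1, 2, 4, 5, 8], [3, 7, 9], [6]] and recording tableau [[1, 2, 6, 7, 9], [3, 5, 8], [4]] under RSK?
Reverse the RSK construction: for i from n down to 1, find the cell of Q containing i, remove the entry at that cell from P, and reverse-bump it up through P; the value ejected from row 1 is w(i).

Step i=9: Q has 9 at row 1, column 5; remove that cell from P, ejecting 8. So w(9) = 8. P is now [[1, 2, 4, 5], [3, 7, 9], [6]].
Step i=8: Q has 8 at row 2, column 3; remove 9 from row 2 of P and reverse-bump: 9 enters row 1 and ejects 5. So w(8) = 5. P is now [[1, 2, 4, 9], [3, 7], [6]].
Step i=7: Q has 7 at row 1, column 4; remove that cell from P, ejecting 9. So w(7) = 9. P is now [[1, 2, 4], [3, 7], [6]].
Step i=6: Q has 6 at row 1, column 3; remove that cell from P, ejecting 4. So w(6) = 4. P is now [[1, 2], [3, 7], [6]].
Step i=5: Q has 5 at row 2, column 2; remove 7 from row 2 of P and reverse-bump: 7 enters row 1 and ejects 2. So w(5) = 2. P is now [[1, 7], [3], [6]].
Step i=4: Q has 4 at row 3, column 1; remove 6 from row 3 of P and reverse-bump: 6 enters row 2 and ejects 3; 3 enters row 1 and ejects 1. So w(4) = 1. P is now [[3, 7], [6]].
Step i=3: Q has 3 at row 2, column 1; remove 6 from row 2 of P and reverse-bump: 6 enters row 1 and ejects 3. So w(3) = 3. P is now [[6, 7]].
Step i=2: Q has 2 at row 1, column 2; remove that cell from P, ejecting 7. So w(2) = 7. P is now [[6]].
Step i=1: Q has 1 at row 1, column 1; remove that cell from P, ejecting 6. So w(1) = 6. P is now [].

So w = 6 7 3 1 2 4 9 5 8.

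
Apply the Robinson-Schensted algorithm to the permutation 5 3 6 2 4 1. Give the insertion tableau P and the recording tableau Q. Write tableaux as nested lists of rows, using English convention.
Insert each entry of the permutation into P by Schensted row insertion, recording in Q the position of each new cell.

Insert 5: appended to row 1. P = [[5]], Q = [[1]].
Insert 3: 3 bumps 5 from row 1; 5 starts row 2. P = [[3], [5]], Q = [[1], [2]].
Insert 6: appended to row 1. P = [[3, 6], [5]], Q = [[1, 3], [2]].
Insert 2: 2 bumps 3 from row 1; 3 bumps 5 from row 2; 5 starts row 3. P = [[2, 6], [3], [5]], Q = [[1, 3], [2], [4]].
Insert 4: 4 bumps 6 from row 1; 6 appends to row 2. P = [[2, 4], [3, 6], [5]], Q = [[1, 3], [2, 5], [4]].
Insert 1: 1 bumps 2 from row 1; 2 bumps 3 from row 2; 3 bumps 5 from row 3; 5 starts row 4. P = [[1, 4], [2, 6], [3], [5]], Q = [[1, 3], [2, 5], [4], [6]].

So P = [[1, 4], [2, 6], [3], [5]], Q = [[1, 3], [2, 5], [4], [6]].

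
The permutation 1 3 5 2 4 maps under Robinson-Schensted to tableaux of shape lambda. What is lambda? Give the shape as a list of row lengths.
Row-insert each entry into an empty tableau.

After inserting 1: P = [[1]].
After inserting 3: P = [[1, 3]].
After inserting 5: P = [[1, 3, 5]].
After inserting 2: P = [[1, 2, 5], [3]].
After inserting 4: P = [[1, 2, 4], [3, 5]].

The final insertion tableau P = [[1, 2, 4], [3, 5]] has shape [3, 2].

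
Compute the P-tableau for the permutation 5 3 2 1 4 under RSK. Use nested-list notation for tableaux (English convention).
P = [[1, 4], [2], [3], [5]]

After inserting 5: P = [[5]].
After inserting 3: P = [[3], [5]].
After inserting 2: P = [[2], [3], [5]].
After inserting 1: P = [[1], [2], [3], [5]].
After inserting 4: P = [[1, 4], [2], [3], [5]].

So P = [[1, 4], [2], [3], [5]].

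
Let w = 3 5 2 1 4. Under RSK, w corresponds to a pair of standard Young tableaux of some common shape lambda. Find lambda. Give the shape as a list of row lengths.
Row-insert each entry into an empty tableau.

After inserting 3: P = [[3]].
After inserting 5: P = [[3, 5]].
After inserting 2: P = [[2, 5], [3]].
After inserting 1: P = [[1, 5], [2], [3]].
After inserting 4: P = [[1, 4], [2, 5], [3]].

The final insertion tableau P = [[1, 4], [2, 5], [3]] has shape [2, 2, 1].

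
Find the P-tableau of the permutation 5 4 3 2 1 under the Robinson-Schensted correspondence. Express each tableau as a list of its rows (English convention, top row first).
P = [[1], [2], [3], [4], [5]]

Insert 5: appended to row 1. P = [[5]].
Insert 4: 4 bumps 5 from row 1; 5 starts row 2. P = [[4], [5]].
Insert 3: 3 bumps 4 from row 1; 4 bumps 5 from row 2; 5 starts row 3. P = [[3], [4], [5]].
Insert 2: 2 bumps 3 from row 1; 3 bumps 4 from row 2; 4 bumps 5 from row 3; 5 starts row 4. P = [[2], [3], [4], [5]].
Insert 1: 1 bumps 2 from row 1; 2 bumps 3 from row 2; 3 bumps 4 from row 3; 4 bumps 5 from row 4; 5 starts row 5. P = [[1], [2], [3], [4], [5]].

So P = [[1], [2], [3], [4], [5]].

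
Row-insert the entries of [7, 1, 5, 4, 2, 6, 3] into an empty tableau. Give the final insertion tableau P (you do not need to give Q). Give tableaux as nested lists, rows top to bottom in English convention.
Insert 7: appended to row 1. P = [[7]].
Insert 1: 1 bumps 7 from row 1; 7 starts row 2. P = [[1], [7]].
Insert 5: appended to row 1. P = [[1, 5], [7]].
Insert 4: 4 bumps 5 from row 1; 5 bumps 7 from row 2; 7 starts row 3. P = [[1, 4], [5], [7]].
Insert 2: 2 bumps 4 from row 1; 4 bumps 5 from row 2; 5 bumps 7 from row 3; 7 starts row 4. P = [[1, 2], [4], [5], [7]].
Insert 6: appended to row 1. P = [[1, 2, 6], [4], [5], [7]].
Insert 3: 3 bumps 6 from row 1; 6 appends to row 2. P = [[1, 2, 3], [4, 6], [5], [7]].

So P = [[1, 2, 3], [4, 6], [5], [7]].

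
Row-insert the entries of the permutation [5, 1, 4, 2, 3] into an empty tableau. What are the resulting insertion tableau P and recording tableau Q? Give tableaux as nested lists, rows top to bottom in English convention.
Insert each entry of the permutation into P by Schensted row insertion, recording in Q the position of each new cell.

Insert 5: appended to row 1. P = [[5]].
Insert 1: 1 bumps 5 from row 1; 5 starts row 2. P = [[1], [5]].
Insert 4: appended to row 1. P = [[1, 4], [5]].
Insert 2: 2 bumps 4 from row 1; 4 bumps 5 from row 2; 5 starts row 3. P = [[1, 2], [4], [5]].
Insert 3: appended to row 1. P = [[1, 2, 3], [4], [5]].

So P = [[1, 2, 3], [4], [5]], Q = [[1, 3, 5], [2], [4]].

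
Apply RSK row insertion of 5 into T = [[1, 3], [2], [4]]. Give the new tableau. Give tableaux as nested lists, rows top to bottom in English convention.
[[1, 3, 5], [2], [4]]

5 is larger than every entry of row 1, so it is appended to row 1. The new tableau is [[1, 3, 5], [2], [4]].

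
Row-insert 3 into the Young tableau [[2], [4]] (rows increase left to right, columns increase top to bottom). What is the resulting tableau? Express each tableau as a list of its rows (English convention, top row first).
3 is larger than every entry of row 1, so it is appended to row 1. The new tableau is [[2, 3], [4]].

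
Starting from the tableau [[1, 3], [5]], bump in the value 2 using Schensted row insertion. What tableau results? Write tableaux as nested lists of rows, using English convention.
In row 1, 2 replaces 3 (the leftmost entry greater than 2); 3 is bumped to row 2. In row 2, 3 replaces 5 (the leftmost entry greater than 3); 5 is bumped to row 3. 5 starts a new row 3. The new tableau is [[1, 2], [3], [5]].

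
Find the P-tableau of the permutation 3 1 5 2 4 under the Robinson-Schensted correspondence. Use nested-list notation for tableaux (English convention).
P = [[1, 2, 4], [3, 5]]

Insert 3: appended to row 1. P = [[3]].
Insert 1: 1 bumps 3 from row 1; 3 starts row 2. P = [[1], [3]].
Insert 5: appended to row 1. P = [[1, 5], [3]].
Insert 2: 2 bumps 5 from row 1; 5 appends to row 2. P = [[1, 2], [3, 5]].
Insert 4: appended to row 1. P = [[1, 2, 4], [3, 5]].

So P = [[1, 2, 4], [3, 5]].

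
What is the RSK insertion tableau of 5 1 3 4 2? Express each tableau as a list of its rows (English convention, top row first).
Insert 5: appended to row 1. P = [[5]].
Insert 1: 1 bumps 5 from row 1; 5 starts row 2. P = [[1], [5]].
Insert 3: appended to row 1. P = [[1, 3], [5]].
Insert 4: appended to row 1. P = [[1, 3, 4], [5]].
Insert 2: 2 bumps 3 from row 1; 3 bumps 5 from row 2; 5 starts row 3. P = [[1, 2, 4], [3], [5]].

So P = [[1, 2, 4], [3], [5]].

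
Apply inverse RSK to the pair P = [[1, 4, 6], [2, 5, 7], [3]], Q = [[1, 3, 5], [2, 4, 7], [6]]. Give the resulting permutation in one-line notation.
Reverse the RSK construction: for i from n down to 1, find the cell of Q containing i, remove the entry at that cell from P, and reverse-bump it up through P; the value ejected from row 1 is w(i).

Step i=7: Q has 7 at row 2, column 3; remove 7 from row 2 of P and reverse-bump: 7 enters row 1 and ejects 6. So w(7) = 6. P is now [[1, 4, 7], [2, 5], [3]].
Step i=6: Q has 6 at row 3, column 1; remove 3 from row 3 of P and reverse-bump: 3 enters row 2 and ejects 2; 2 enters row 1 and ejects 1. So w(6) = 1. P is now [[2, 4, 7], [3, 5]].
Step i=5: Q has 5 at row 1, column 3; remove that cell from P, ejecting 7. So w(5) = 7. P is now [[2, 4], [3, 5]].
Step i=4: Q has 4 at row 2, column 2; remove 5 from row 2 of P and reverse-bump: 5 enters row 1 and ejects 4. So w(4) = 4. P is now [[2, 5], [3]].
Step i=3: Q has 3 at row 1, column 2; remove that cell from P, ejecting 5. So w(3) = 5. P is now [[2], [3]].
Step i=2: Q has 2 at row 2, column 1; remove 3 from row 2 of P and reverse-bump: 3 enters row 1 and ejects 2. So w(2) = 2. P is now [[3]].
Step i=1: Q has 1 at row 1, column 1; remove that cell from P, ejecting 3. So w(1) = 3. P is now [].

So w = 3 2 5 4 7 1 6.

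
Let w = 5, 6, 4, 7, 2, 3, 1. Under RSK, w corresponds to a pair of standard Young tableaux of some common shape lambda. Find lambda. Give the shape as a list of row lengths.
[3, 2, 1, 1]

Row-insert each entry into an empty tableau.

After inserting 5: P = [[5]].
After inserting 6: P = [[5, 6]].
After inserting 4: P = [[4, 6], [5]].
After inserting 7: P = [[4, 6, 7], [5]].
After inserting 2: P = [[2, 6, 7], [4], [5]].
After inserting 3: P = [[2, 3, 7], [4, 6], [5]].
After inserting 1: P = [[1, 3, 7], [2, 6], [4], [5]].

The final insertion tableau P = [[1, 3, 7], [2, 6], [4], [5]] has shape [3, 2, 1, 1].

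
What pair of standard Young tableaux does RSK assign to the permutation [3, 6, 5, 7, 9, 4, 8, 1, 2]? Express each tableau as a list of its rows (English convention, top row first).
Insert each entry of the permutation into P by Schensted row insertion, recording in Q the position of each new cell.

Insert 3: appended to row 1. P = [[3]], Q = [[1]].
Insert 6: appended to row 1. P = [[3, 6]], Q = [[1, 2]].
Insert 5: 5 bumps 6 from row 1; 6 starts row 2. P = [[3, 5], [6]], Q = [[1, 2], [3]].
Insert 7: appended to row 1. P = [[3, 5, 7], [6]], Q = [[1, 2, 4], [3]].
Insert 9: appended to row 1. P = [[3, 5, 7, 9], [6]], Q = [[1, 2, 4, 5], [3]].
Insert 4: 4 bumps 5 from row 1; 5 bumps 6 from row 2; 6 starts row 3. P = [[3, 4, 7, 9], [5], [6]], Q = [[1, 2, 4, 5], [3], [6]].
Insert 8: 8 bumps 9 from row 1; 9 appends to row 2. P = [[3, 4, 7, 8], [5, 9], [6]], Q = [[1, 2, 4, 5], [3, 7], [6]].
Insert 1: 1 bumps 3 from row 1; 3 bumps 5 from row 2; 5 bumps 6 from row 3; 6 starts row 4. P = [[1, 4, 7, 8], [3, 9], [5], [6]], Q = [[1, 2, 4, 5], [3, 7], [6], [8]].
Insert 2: 2 bumps 4 from row 1; 4 bumps 9 from row 2; 9 appends to row 3. P = [[1, 2, 7, 8], [3, 4], [5, 9], [6]], Q = [[1, 2, 4, 5], [3, 7], [6, 9], [8]].

So P = [[1, 2, 7, 8], [3, 4], [5, 9], [6]], Q = [[1, 2, 4, 5], [3, 7], [6, 9], [8]].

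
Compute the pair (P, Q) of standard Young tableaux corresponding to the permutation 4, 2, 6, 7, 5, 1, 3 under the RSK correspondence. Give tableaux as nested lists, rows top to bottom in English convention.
Insert each entry of the permutation into P by Schensted row insertion, recording in Q the position of each new cell.

After inserting 4: P = [[4]].
After inserting 2: P = [[2], [4]].
After inserting 6: P = [[2, 6], [4]].
After inserting 7: P = [[2, 6, 7], [4]].
After inserting 5: P = [[2, 5, 7], [4, 6]].
After inserting 1: P = [[1, 5, 7], [2, 6], [4]].
After inserting 3: P = [[1, 3, 7], [2, 5], [4, 6]].

So P = [[1, 3, 7], [2, 5], [4, 6]], Q = [[1, 3, 4], [2, 5], [6, 7]].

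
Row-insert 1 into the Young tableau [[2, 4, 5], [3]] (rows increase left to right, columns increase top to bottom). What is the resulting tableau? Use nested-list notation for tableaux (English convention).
[[1, 4, 5], [2], [3]]

In row 1, 1 replaces 2 (the leftmost entry greater than 1); 2 is bumped to row 2. In row 2, 2 replaces 3 (the leftmost entry greater than 2); 3 is bumped to row 3. 3 starts a new row 3. The new tableau is [[1, 4, 5], [2], [3]].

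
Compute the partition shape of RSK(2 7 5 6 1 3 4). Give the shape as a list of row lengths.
Row-insert each entry into an empty tableau.

After inserting 2: P = [[2]].
After inserting 7: P = [[2, 7]].
After inserting 5: P = [[2, 5], [7]].
After inserting 6: P = [[2, 5, 6], [7]].
After inserting 1: P = [[1, 5, 6], [2], [7]].
After inserting 3: P = [[1, 3, 6], [2, 5], [7]].
After inserting 4: P = [[1, 3, 4], [2, 5, 6], [7]].

The final insertion tableau P = [[1, 3, 4], [2, 5, 6], [7]] has shape [3, 3, 1].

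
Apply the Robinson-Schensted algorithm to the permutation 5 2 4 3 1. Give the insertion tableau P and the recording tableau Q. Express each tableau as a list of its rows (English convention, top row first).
P = [[1, 3], [2], [4], [5]], Q = [[1, 3], [2], [4], [5]]

Insert each entry of the permutation into P by Schensted row insertion, recording in Q the position of each new cell.

Insert 5: appended to row 1. P = [[5]].
Insert 2: 2 bumps 5 from row 1; 5 starts row 2. P = [[2], [5]].
Insert 4: appended to row 1. P = [[2, 4], [5]].
Insert 3: 3 bumps 4 from row 1; 4 bumps 5 from row 2; 5 starts row 3. P = [[2, 3], [4], [5]].
Insert 1: 1 bumps 2 from row 1; 2 bumps 4 from row 2; 4 bumps 5 from row 3; 5 starts row 4. P = [[1, 3], [2], [4], [5]].

So P = [[1, 3], [2], [4], [5]], Q = [[1, 3], [2], [4], [5]].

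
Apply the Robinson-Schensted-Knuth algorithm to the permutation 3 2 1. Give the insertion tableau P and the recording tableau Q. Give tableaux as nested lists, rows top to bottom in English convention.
P = [[1], [2], [3]], Q = [[1], [2], [3]]

Insert each entry of the permutation into P by Schensted row insertion, recording in Q the position of each new cell.

Insert 3: appended to row 1. P = [[3]].
Insert 2: 2 bumps 3 from row 1; 3 starts row 2. P = [[2], [3]].
Insert 1: 1 bumps 2 from row 1; 2 bumps 3 from row 2; 3 starts row 3. P = [[1], [2], [3]].

So P = [[1], [2], [3]], Q = [[1], [2], [3]].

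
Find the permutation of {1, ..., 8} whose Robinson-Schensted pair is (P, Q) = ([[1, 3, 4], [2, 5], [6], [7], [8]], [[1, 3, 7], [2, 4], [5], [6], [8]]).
2 1 8 7 6 3 5 4

Reverse the RSK construction: for i from n down to 1, find the cell of Q containing i, remove the entry at that cell from P, and reverse-bump it up through P; the value ejected from row 1 is w(i).

Step i=8: Q has 8 at row 5, column 1; remove 8 from row 5 of P and reverse-bump: 8 enters row 4 and ejects 7; 7 enters row 3 and ejects 6; 6 enters row 2 and ejects 5; 5 enters row 1 and ejects 4. So w(8) = 4. P is now [[1, 3, 5], [2, 6], [7], [8]].
Step i=7: Q has 7 at row 1, column 3; remove that cell from P, ejecting 5. So w(7) = 5. P is now [[1, 3], [2, 6], [7], [8]].
Step i=6: Q has 6 at row 4, column 1; remove 8 from row 4 of P and reverse-bump: 8 enters row 3 and ejects 7; 7 enters row 2 and ejects 6; 6 enters row 1 and ejects 3. So w(6) = 3. P is now [[1, 6], [2, 7], [8]].
Step i=5: Q has 5 at row 3, column 1; remove 8 from row 3 of P and reverse-bump: 8 enters row 2 and ejects 7; 7 enters row 1 and ejects 6. So w(5) = 6. P is now [[1, 7], [2, 8]].
Step i=4: Q has 4 at row 2, column 2; remove 8 from row 2 of P and reverse-bump: 8 enters row 1 and ejects 7. So w(4) = 7. P is now [[1, 8], [2]].
Step i=3: Q has 3 at row 1, column 2; remove that cell from P, ejecting 8. So w(3) = 8. P is now [[1], [2]].
Step i=2: Q has 2 at row 2, column 1; remove 2 from row 2 of P and reverse-bump: 2 enters row 1 and ejects 1. So w(2) = 1. P is now [[2]].
Step i=1: Q has 1 at row 1, column 1; remove that cell from P, ejecting 2. So w(1) = 2. P is now [].

So w = 2 1 8 7 6 3 5 4.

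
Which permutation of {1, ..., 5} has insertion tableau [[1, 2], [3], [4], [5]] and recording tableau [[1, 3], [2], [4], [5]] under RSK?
5 1 4 3 2

Reverse the RSK construction: for i from n down to 1, find the cell of Q containing i, remove the entry at that cell from P, and reverse-bump it up through P; the value ejected from row 1 is w(i).

Step i=5: Q has 5 at row 4, column 1; remove 5 from row 4 of P and reverse-bump: 5 enters row 3 and ejects 4; 4 enters row 2 and ejects 3; 3 enters row 1 and ejects 2. So w(5) = 2. P is now [[1, 3], [4], [5]].
Step i=4: Q has 4 at row 3, column 1; remove 5 from row 3 of P and reverse-bump: 5 enters row 2 and ejects 4; 4 enters row 1 and ejects 3. So w(4) = 3. P is now [[1, 4], [5]].
Step i=3: Q has 3 at row 1, column 2; remove that cell from P, ejecting 4. So w(3) = 4. P is now [[1], [5]].
Step i=2: Q has 2 at row 2, column 1; remove 5 from row 2 of P and reverse-bump: 5 enters row 1 and ejects 1. So w(2) = 1. P is now [[5]].
Step i=1: Q has 1 at row 1, column 1; remove that cell from P, ejecting 5. So w(1) = 5. P is now [].

So w = 5 1 4 3 2.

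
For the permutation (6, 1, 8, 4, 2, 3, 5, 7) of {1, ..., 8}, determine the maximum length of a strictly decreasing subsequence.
3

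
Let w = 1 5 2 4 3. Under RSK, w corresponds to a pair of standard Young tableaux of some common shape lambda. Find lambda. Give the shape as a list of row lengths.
[3, 1, 1]

Row-insert each entry into an empty tableau.

After inserting 1: P = [[1]].
After inserting 5: P = [[1, 5]].
After inserting 2: P = [[1, 2], [5]].
After inserting 4: P = [[1, 2, 4], [5]].
After inserting 3: P = [[1, 2, 3], [4], [5]].

The final insertion tableau P = [[1, 2, 3], [4], [5]] has shape [3, 1, 1].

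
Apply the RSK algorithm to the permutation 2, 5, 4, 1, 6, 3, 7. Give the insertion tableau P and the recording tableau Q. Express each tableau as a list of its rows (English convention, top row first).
P = [[1, 3, 6, 7], [2, 4], [5]], Q = [[1, 2, 5, 7], [3, 6], [4]]

Insert each entry of the permutation into P by Schensted row insertion, recording in Q the position of each new cell.

Insert 2: appended to row 1. P = [[2]].
Insert 5: appended to row 1. P = [[2, 5]].
Insert 4: 4 bumps 5 from row 1; 5 starts row 2. P = [[2, 4], [5]].
Insert 1: 1 bumps 2 from row 1; 2 bumps 5 from row 2; 5 starts row 3. P = [[1, 4], [2], [5]].
Insert 6: appended to row 1. P = [[1, 4, 6], [2], [5]].
Insert 3: 3 bumps 4 from row 1; 4 appends to row 2. P = [[1, 3, 6], [2, 4], [5]].
Insert 7: appended to row 1. P = [[1, 3, 6, 7], [2, 4], [5]].

So P = [[1, 3, 6, 7], [2, 4], [5]], Q = [[1, 2, 5, 7], [3, 6], [4]].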